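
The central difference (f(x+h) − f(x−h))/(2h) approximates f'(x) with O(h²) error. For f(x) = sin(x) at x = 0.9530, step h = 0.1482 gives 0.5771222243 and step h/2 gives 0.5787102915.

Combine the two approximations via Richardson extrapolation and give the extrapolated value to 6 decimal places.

Error is O(h^2); halving h shrinks it by 2^2 = 4.
2^2 × A(h/2) = 2.3148411660; minus A(h) gives 1.7377189417.
Extrapolated: 1.7377189417 / 3 = 0.5792396472
Gap between inputs: 1.588e-03; correction applied: +0.0005293557.

0.579240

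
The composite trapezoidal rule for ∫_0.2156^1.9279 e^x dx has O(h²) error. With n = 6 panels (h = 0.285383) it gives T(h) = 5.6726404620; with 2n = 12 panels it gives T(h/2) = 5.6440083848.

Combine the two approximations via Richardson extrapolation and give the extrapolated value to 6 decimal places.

5.634464

r = 2: numerator weight 4, denominator 3.
4 × 5.6440083848 = 22.5760335392; subtract 5.6726404620 → 16.9033930772
16.9033930772 ÷ 3 = 5.6344643591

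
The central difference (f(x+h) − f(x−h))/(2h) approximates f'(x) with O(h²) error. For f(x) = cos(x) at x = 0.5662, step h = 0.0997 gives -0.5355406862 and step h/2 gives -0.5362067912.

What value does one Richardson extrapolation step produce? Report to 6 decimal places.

r = 2, so 2^r = 4.
4*(-0.5362067912) = -2.1448271648; subtract (-0.5355406862) → -1.6092864786
R = (-1.6092864786)/3 = -0.5364288262
Gap between inputs: 6.661e-04; correction applied: −0.0002220350.

-0.536429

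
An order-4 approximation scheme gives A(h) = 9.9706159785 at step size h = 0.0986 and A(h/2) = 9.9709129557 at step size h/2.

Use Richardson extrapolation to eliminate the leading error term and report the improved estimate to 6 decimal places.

Error is O(h^4); halving h shrinks it by 2^4 = 16.
Top: 16(9.9709129557) − (9.9706159785) = 149.5639913127
Divide by 2^4 − 1 = 15.
R = 149.5639913127/15 = 9.9709327542

9.970933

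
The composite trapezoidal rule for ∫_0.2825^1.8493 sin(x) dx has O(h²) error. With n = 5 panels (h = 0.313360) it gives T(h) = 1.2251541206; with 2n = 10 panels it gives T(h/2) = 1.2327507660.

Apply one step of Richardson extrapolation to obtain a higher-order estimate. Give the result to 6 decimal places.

Leading term ∝ h^2; use weight 4 = 2^2.
4·1.2327507660 = 4.9310030640; subtract 1.2251541206 → 3.7058489434
Extrapolated: 3.7058489434 / 3 = 1.2352829811
Shift from A(h/2): +0.0025322151.

1.235283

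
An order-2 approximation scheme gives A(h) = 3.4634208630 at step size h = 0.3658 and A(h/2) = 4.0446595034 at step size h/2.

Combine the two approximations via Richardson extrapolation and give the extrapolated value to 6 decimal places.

The method has order 2: 2^2 = 4.
Numerator 4*A(h/2) − A(h) = 4*4.0446595034 − 3.4634208630 = 12.7152171506
Extrapolated: 12.7152171506 / 3 = 4.2384057169

4.238406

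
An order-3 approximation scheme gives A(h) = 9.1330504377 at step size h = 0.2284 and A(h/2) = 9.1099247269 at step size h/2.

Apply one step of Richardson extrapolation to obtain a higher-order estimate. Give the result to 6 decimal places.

r = 3, so 2^r = 8.
Numerator 8×A(h/2) − A(h) = 8×9.1099247269 − 9.1330504377 = 63.7463473775
R = 63.7463473775/7 = 9.1066210539

9.106621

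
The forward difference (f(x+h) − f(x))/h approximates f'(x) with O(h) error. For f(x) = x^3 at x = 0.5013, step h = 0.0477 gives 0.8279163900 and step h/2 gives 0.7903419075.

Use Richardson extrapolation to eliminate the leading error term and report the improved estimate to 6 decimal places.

Leading term ∝ h^1; use weight 2 = 2^1.
2 × 0.7903419075 − 0.8279163900 = 0.7527674250
R = 0.7527674250/1 = 0.7527674250

0.752767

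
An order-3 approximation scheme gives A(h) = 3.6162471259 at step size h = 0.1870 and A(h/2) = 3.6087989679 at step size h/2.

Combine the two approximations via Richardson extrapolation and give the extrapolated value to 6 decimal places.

3.607735

r = 3, so 2^r = 8.
8×3.6087989679 = 28.8703917432; subtract 3.6162471259 → 25.2541446173
25.2541446173 ÷ 7 = 3.6077349453
Correction |R − A(h/2)| = 1.064e-03; gap |A(h/2) − A(h)| = 7.448e-03.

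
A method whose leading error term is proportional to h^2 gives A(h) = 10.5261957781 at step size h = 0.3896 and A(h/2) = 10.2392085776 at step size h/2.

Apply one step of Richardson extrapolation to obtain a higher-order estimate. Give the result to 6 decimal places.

r = 2, so 2^r = 4.
4*10.2392085776 = 40.9568343104; 40.9568343104 − 10.5261957781 = 30.4306385323
Extrapolated: 30.4306385323 / 3 = 10.1435461774
Correction |R − A(h/2)| = 9.566e-02; gap |A(h/2) − A(h)| = 2.870e-01.

10.143546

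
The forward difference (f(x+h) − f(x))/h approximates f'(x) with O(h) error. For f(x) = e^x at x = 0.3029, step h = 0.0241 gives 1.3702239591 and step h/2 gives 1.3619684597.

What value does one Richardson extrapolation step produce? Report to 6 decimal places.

r = 1, so 2^r = 2.
2 × 1.3619684597 = 2.7239369194; 2.7239369194 − 1.3702239591 = 1.3537129603
Divide by 2^1 − 1 = 1.
R = 1.3537129603/1 = 1.3537129603

1.353713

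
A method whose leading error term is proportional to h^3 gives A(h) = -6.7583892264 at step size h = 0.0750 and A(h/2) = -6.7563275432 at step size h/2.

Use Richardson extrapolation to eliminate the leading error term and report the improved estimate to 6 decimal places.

Leading term ∝ h^3; use weight 8 = 2^3.
8 × (-6.7563275432) = -54.0506203456; (-54.0506203456) − (-6.7583892264) = -47.2922311192
(8 × (-6.7563275432) − (-6.7583892264))/(8 − 1) = -6.7560330170
Correction |R − A(h/2)| = 2.945e-04; gap |A(h/2) − A(h)| = 2.062e-03.

-6.756033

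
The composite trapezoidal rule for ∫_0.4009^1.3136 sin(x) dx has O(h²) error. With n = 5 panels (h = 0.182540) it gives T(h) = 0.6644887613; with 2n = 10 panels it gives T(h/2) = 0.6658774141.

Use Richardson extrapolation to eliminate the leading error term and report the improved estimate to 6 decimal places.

r = 2, so 2^r = 4.
4 × 0.6658774141 = 2.6635096564; 2.6635096564 − 0.6644887613 = 1.9990208951
Extrapolated: 1.9990208951 / 3 = 0.6663402984
Shift from A(h/2): +0.0004628843.

0.666340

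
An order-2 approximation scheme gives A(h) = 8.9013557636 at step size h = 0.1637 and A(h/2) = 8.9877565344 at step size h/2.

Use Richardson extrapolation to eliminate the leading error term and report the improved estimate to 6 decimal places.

Leading term ∝ h^2; use weight 4 = 2^2.
Top: 4(8.9877565344) − (8.9013557636) = 27.0496703740
Divide by 2^2 − 1 = 3.
Result: 9.0165567913

9.016557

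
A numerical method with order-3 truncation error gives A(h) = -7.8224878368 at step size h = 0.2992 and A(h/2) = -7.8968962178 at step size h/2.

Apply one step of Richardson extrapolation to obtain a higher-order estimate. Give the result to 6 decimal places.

-7.907526

r = 3, so 2^r = 8.
8×(-7.8968962178) − (-7.8224878368) = -55.3526819056
(-55.3526819056) ÷ 7 = -7.9075259865
Shift from A(h/2): −0.0106297687.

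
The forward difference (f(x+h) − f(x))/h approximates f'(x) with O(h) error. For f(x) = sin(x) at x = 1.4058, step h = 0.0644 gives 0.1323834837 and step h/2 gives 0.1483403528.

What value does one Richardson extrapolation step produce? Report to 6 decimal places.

Method order is 1; weight 2^1 = 2.
2 × 0.1483403528 − 0.1323834837 = 0.1642972219
R = 0.1642972219/1 = 0.1642972219

0.164297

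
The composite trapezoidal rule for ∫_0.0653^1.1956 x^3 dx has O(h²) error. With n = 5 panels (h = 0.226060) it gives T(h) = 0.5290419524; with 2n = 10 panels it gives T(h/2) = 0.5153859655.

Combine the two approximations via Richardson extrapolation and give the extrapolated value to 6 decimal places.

Method order is 2; weight 2^2 = 4.
2^2·A(h/2) = 2.0615438620; minus A(h) gives 1.5325019096.
Denominator 4 − 1 = 3.
(4·0.5153859655 − 0.5290419524)/(4 − 1) = 0.5108339699
Shift from A(h/2): −0.0045519956.

0.510834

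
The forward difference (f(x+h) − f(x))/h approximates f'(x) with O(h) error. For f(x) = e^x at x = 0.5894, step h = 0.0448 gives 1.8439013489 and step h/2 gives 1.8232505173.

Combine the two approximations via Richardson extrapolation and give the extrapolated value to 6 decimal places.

1.802600

r = 1, so 2^r = 2.
Difference of the inputs: 1.8232505173 − 1.8439013489 = -0.0206508316
Divide by 2^1 − 1 = 1: (-0.0206508316)/1 = -0.0206508316
R = A(h/2) + (A(h/2) − A(h))/1 = 1.8232505173 − 0.0206508316 = 1.8025996857
Shift from A(h/2): −0.0206508316.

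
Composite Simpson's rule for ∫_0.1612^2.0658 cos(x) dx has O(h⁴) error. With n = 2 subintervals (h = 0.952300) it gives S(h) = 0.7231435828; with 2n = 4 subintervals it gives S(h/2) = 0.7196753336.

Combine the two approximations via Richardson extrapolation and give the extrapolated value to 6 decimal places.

0.719444

Error is O(h^4); halving h shrinks it by 2^4 = 16.
Weighted: 11.5148053376 − 0.7231435828 = 10.7916617548
Divide by 2^4 − 1 = 15.
10.7916617548 ÷ 15 = 0.7194441170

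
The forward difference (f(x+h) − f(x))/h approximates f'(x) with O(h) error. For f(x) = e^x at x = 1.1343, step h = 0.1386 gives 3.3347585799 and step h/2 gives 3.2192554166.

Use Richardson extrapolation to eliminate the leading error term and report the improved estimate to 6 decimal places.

With r = 1 the leading error scales as h^1, so the weight is 2^1 = 2.
Weighted: 6.4385108332 − 3.3347585799 = 3.1037522533
Denominator 2 − 1 = 1.
R = 3.1037522533/1 = 3.1037522533

3.103752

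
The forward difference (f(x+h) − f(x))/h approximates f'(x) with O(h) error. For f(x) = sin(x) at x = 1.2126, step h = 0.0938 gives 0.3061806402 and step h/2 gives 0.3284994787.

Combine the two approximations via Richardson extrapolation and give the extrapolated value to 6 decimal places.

0.350818

Method order is 1; weight 2^1 = 2.
Top: 2(0.3284994787) − (0.3061806402) = 0.3508183172
0.3508183172 ÷ 1 = 0.3508183172
Correction |R − A(h/2)| = 2.232e-02; gap |A(h/2) − A(h)| = 2.232e-02.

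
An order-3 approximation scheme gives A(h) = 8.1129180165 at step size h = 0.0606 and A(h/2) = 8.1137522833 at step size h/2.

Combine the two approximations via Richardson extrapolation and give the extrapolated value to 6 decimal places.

8.113871

Method order is 3; weight 2^3 = 8.
Difference of the inputs: 8.1137522833 − 8.1129180165 = 0.0008342668
Divide by 2^3 − 1 = 7: 0.0008342668/7 = 0.0001191810
R = A(h/2) + (A(h/2) − A(h))/7 = 8.1137522833 + 0.0001191810 = 8.1138714643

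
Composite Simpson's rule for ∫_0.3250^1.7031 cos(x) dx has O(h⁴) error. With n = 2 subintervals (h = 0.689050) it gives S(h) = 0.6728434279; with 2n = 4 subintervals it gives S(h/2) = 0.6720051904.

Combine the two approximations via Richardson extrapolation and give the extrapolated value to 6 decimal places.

Order 4 gives 2^r = 16 and 2^r − 1 = 15.
16×0.6720051904 = 10.7520830464; 10.7520830464 − 0.6728434279 = 10.0792396185
10.0792396185 ÷ 15 = 0.6719493079
Shift from A(h/2): −0.0000558825.

0.671949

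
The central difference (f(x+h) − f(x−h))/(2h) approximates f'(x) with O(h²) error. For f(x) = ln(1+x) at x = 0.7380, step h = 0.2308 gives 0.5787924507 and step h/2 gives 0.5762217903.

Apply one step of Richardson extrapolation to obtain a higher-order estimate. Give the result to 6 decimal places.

0.575365

r = 2, so 2^r = 4.
4×0.5762217903 = 2.3048871612; subtract 0.5787924507 → 1.7260947105
Denominator 4 − 1 = 3.
R = 1.7260947105/3 = 0.5753649035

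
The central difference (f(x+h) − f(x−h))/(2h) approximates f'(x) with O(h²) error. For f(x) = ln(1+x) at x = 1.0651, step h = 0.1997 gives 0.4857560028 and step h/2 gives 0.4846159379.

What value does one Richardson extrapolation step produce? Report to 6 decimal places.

0.484236

With r = 2 the leading error scales as h^2, so the weight is 2^2 = 4.
Top: 4(0.4846159379) − (0.4857560028) = 1.4527077488
Divide by 2^2 − 1 = 3.
(4*0.4846159379 − 0.4857560028)/(4 − 1) = 0.4842359163
Shift from A(h/2): −0.0003800216.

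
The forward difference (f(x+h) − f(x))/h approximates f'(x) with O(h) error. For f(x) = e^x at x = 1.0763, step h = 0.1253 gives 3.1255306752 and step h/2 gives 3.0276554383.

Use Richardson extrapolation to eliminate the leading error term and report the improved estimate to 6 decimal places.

Error is O(h^1); halving h shrinks it by 2^1 = 2.
2^1*A(h/2) = 6.0553108766; minus A(h) gives 2.9297802014.
Divide by 2^1 − 1 = 1.
So the Richardson estimate is 2.9297802014.

2.929780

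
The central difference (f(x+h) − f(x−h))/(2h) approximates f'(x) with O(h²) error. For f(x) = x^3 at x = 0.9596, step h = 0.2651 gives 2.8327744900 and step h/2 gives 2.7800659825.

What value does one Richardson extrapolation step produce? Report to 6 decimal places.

r = 2: numerator weight 4, denominator 3.
Numerator 4*A(h/2) − A(h) = 4*2.7800659825 − 2.8327744900 = 8.2874894400
Denominator 4 − 1 = 3.
8.2874894400 ÷ 3 = 2.7624964800

2.762496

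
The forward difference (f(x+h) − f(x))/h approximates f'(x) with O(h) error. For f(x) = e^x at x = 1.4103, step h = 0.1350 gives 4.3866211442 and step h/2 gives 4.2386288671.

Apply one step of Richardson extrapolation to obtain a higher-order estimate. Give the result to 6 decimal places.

Order 1 gives 2^r = 2 and 2^r − 1 = 1.
2 × 4.2386288671 = 8.4772577342; subtract 4.3866211442 → 4.0906365900
R = 4.0906365900/1 = 4.0906365900

4.090637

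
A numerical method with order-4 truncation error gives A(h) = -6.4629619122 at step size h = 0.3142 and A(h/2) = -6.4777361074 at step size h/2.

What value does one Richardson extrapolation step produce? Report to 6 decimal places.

With r = 4 the leading error scales as h^4, so the weight is 2^4 = 16.
Weighted: (-103.6437777184) − (-6.4629619122) = -97.1808158062
Denominator 16 − 1 = 15.
(-97.1808158062) ÷ 15 = -6.4787210537

-6.478721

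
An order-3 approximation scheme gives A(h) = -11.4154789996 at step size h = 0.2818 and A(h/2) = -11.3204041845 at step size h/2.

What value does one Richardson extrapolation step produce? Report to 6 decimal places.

Order 3 gives 2^r = 8 and 2^r − 1 = 7.
8×(-11.3204041845) − (-11.4154789996) = -79.1477544764
Divide by 2^3 − 1 = 7.
(-79.1477544764) ÷ 7 = -11.3068220681

-11.306822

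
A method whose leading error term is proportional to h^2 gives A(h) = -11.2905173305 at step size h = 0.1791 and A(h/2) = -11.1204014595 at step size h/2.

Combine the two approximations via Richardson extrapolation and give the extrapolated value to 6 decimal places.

Error is O(h^2); halving h shrinks it by 2^2 = 4.
4 × (-11.1204014595) = -44.4816058380; (-44.4816058380) − (-11.2905173305) = -33.1910885075
Denominator 4 − 1 = 3.
Result: -11.0636961692

-11.063696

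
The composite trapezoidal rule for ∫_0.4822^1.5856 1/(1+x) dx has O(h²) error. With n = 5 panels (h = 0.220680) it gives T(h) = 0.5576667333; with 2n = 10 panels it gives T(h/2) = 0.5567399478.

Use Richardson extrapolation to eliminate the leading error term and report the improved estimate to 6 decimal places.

0.556431

r = 2: numerator weight 4, denominator 3.
4×0.5567399478 = 2.2269597912; subtract 0.5576667333 → 1.6692930579
Divide by 2^2 − 1 = 3.
So the Richardson estimate is 0.5564310193.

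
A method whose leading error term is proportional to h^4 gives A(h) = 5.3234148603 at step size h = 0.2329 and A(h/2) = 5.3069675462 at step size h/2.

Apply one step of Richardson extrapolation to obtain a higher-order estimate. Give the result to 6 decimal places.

r = 4, so 2^r = 16.
Top: 16(5.3069675462) − (5.3234148603) = 79.5880658789
Divide by 2^4 − 1 = 15.
R = 79.5880658789/15 = 5.3058710586

5.305871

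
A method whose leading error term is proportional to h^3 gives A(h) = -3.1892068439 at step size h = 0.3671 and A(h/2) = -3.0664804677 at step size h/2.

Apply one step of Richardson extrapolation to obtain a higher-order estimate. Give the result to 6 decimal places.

Leading term ∝ h^3; use weight 8 = 2^3.
Top: 8(-3.0664804677) − (-3.1892068439) = -21.3426368977
(8 × (-3.0664804677) − (-3.1892068439))/(8 − 1) = -3.0489481282

-3.048948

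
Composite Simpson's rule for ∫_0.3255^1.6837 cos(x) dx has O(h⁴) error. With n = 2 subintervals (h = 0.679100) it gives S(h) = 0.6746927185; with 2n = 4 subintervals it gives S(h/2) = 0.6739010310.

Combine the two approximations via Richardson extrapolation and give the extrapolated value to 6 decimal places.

0.673848

Leading term ∝ h^4; use weight 16 = 2^4.
A(h/2) − A(h) = 0.6739010310 − 0.6746927185 = -0.0007916875
Divide by 2^4 − 1 = 15: (-0.0007916875)/15 = -0.0000527792
R = 0.6739010310 − 0.0000527792 = 0.6738482518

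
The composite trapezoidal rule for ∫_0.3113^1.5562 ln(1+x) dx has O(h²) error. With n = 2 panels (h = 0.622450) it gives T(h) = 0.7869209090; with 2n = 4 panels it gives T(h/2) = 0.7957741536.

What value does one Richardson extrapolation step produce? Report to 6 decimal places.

r = 2: numerator weight 4, denominator 3.
Difference of the inputs: 0.7957741536 − 0.7869209090 = 0.0088532446
Divide by 2^2 − 1 = 3: 0.0088532446/3 = 0.0029510815
R = A(h/2) + (A(h/2) − A(h))/3 = 0.7957741536 + 0.0029510815 = 0.7987252351
Correction |R − A(h/2)| = 2.951e-03; gap |A(h/2) − A(h)| = 8.853e-03.

0.798725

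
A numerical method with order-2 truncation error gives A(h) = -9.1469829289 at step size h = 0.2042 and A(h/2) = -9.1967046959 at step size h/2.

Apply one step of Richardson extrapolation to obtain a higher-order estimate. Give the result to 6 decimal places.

-9.213279

r = 2, so 2^r = 4.
4·(-9.1967046959) = -36.7868187836; (-36.7868187836) − (-9.1469829289) = -27.6398358547
Extrapolated: (-27.6398358547) / 3 = -9.2132786182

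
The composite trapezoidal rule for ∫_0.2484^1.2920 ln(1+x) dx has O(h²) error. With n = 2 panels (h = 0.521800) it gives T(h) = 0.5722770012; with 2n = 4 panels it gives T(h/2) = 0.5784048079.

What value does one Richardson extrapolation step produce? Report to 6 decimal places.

r = 2: numerator weight 4, denominator 3.
Top: 4(0.5784048079) − (0.5722770012) = 1.7413422304
Denominator 4 − 1 = 3.
So the Richardson estimate is 0.5804474101.
Gap between inputs: 6.128e-03; correction applied: +0.0020426022.

0.580447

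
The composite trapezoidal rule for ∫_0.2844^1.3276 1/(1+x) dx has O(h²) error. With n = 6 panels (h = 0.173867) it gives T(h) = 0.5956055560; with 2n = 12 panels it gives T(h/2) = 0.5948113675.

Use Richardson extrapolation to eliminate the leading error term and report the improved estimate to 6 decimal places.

0.594547

Method order is 2; weight 2^2 = 4.
Numerator 4·A(h/2) − A(h) = 4·0.5948113675 − 0.5956055560 = 1.7836399140
R = 1.7836399140/3 = 0.5945466380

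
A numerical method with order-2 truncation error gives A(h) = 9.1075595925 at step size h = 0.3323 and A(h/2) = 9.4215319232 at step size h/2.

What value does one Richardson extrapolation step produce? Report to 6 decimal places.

9.526189

With r = 2 the leading error scales as h^2, so the weight is 2^2 = 4.
2^2 × A(h/2) = 37.6861276928; minus A(h) gives 28.5785681003.
Denominator 4 − 1 = 3.
So the Richardson estimate is 9.5261893668.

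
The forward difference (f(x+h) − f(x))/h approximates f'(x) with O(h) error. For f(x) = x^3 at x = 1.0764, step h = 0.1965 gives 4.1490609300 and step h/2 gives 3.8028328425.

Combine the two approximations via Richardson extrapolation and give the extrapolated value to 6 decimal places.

r = 1, so 2^r = 2.
2×3.8028328425 = 7.6056656850; subtract 4.1490609300 → 3.4566047550
Denominator 2 − 1 = 1.
R = 3.4566047550/1 = 3.4566047550
Shift from A(h/2): −0.3462280875.

3.456605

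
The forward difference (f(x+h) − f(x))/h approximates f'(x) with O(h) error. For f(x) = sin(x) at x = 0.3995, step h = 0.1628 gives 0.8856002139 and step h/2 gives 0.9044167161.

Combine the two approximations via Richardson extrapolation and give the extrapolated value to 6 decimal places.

0.923233

With r = 1 the leading error scales as h^1, so the weight is 2^1 = 2.
Weighted: 1.8088334322 − 0.8856002139 = 0.9232332183
Divide by 2^1 − 1 = 1.
Result: 0.9232332183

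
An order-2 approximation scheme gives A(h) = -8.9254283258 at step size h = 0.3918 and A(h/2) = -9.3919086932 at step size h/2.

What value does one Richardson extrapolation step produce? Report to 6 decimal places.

-9.547402

Method order is 2; weight 2^2 = 4.
Weighted: (-37.5676347728) − (-8.9254283258) = -28.6422064470
Denominator 4 − 1 = 3.
Extrapolated: (-28.6422064470) / 3 = -9.5474021490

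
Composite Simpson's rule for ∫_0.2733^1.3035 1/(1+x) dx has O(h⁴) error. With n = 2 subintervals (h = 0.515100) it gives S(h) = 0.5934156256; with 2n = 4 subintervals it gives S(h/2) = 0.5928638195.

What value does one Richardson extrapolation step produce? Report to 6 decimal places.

r = 4, so 2^r = 16.
Weighted: 9.4858211120 − 0.5934156256 = 8.8924054864
Denominator 16 − 1 = 15.
Extrapolated: 8.8924054864 / 15 = 0.5928270324

0.592827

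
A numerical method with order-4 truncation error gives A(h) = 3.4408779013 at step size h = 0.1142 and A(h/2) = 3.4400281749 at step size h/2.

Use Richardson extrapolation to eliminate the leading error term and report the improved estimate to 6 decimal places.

3.439972

Leading term ∝ h^4; use weight 16 = 2^4.
Top: 16(3.4400281749) − (3.4408779013) = 51.5995728971
R = 51.5995728971/15 = 3.4399715265
Shift from A(h/2): −0.0000566484.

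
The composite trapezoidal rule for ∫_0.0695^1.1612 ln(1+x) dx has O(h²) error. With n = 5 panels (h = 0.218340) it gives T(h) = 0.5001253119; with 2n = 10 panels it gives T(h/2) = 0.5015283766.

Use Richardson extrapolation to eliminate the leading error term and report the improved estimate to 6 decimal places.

0.501996

Error is O(h^2); halving h shrinks it by 2^2 = 4.
2^2×A(h/2) = 2.0061135064; minus A(h) gives 1.5059881945.
Divide by 2^2 − 1 = 3.
So the Richardson estimate is 0.5019960648.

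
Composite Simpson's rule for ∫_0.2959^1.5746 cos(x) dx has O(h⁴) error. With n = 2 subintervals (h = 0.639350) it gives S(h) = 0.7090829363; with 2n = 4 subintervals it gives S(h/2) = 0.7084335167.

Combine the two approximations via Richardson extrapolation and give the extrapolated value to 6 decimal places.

0.708390

The method has order 4: 2^4 = 16.
16·0.7084335167 − 0.7090829363 = 10.6258533309
Extrapolated: 10.6258533309 / 15 = 0.7083902221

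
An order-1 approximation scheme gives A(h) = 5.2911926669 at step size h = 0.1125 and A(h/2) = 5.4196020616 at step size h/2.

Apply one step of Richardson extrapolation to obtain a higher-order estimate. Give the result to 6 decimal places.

Leading term ∝ h^1; use weight 2 = 2^1.
2·5.4196020616 = 10.8392041232; 10.8392041232 − 5.2911926669 = 5.5480114563
Denominator 2 − 1 = 1.
R = 5.5480114563/1 = 5.5480114563
Shift from A(h/2): +0.1284093947.

5.548011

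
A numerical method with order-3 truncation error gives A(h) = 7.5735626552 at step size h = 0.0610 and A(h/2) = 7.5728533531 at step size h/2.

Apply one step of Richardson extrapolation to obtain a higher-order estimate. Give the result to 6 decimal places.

Error is O(h^3); halving h shrinks it by 2^3 = 8.
8·7.5728533531 − 7.5735626552 = 53.0092641696
Divide by 2^3 − 1 = 7.
53.0092641696 ÷ 7 = 7.5727520242

7.572752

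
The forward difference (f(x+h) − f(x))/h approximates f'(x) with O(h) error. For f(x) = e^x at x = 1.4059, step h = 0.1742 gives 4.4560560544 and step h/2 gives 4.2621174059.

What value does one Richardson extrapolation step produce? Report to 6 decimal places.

4.068179

The method has order 1: 2^1 = 2.
Numerator 2·A(h/2) − A(h) = 2·4.2621174059 − 4.4560560544 = 4.0681787574
Denominator 2 − 1 = 1.
Result: 4.0681787574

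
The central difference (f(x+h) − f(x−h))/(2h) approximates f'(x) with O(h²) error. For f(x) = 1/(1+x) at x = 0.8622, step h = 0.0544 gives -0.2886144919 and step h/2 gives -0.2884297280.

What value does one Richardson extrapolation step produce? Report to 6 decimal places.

-0.288368

Error is O(h^2); halving h shrinks it by 2^2 = 4.
4*(-0.2884297280) = -1.1537189120; subtract (-0.2886144919) → -0.8651044201
(-0.8651044201) ÷ 3 = -0.2883681400
Correction |R − A(h/2)| = 6.159e-05; gap |A(h/2) − A(h)| = 1.848e-04.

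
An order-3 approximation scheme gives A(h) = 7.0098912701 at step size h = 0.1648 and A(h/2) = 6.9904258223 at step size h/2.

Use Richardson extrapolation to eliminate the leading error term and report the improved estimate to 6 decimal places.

The method has order 3: 2^3 = 8.
8 × 6.9904258223 = 55.9234065784; 55.9234065784 − 7.0098912701 = 48.9135153083
Denominator 8 − 1 = 7.
Extrapolated: 48.9135153083 / 7 = 6.9876450440
Correction |R − A(h/2)| = 2.781e-03; gap |A(h/2) − A(h)| = 1.947e-02.

6.987645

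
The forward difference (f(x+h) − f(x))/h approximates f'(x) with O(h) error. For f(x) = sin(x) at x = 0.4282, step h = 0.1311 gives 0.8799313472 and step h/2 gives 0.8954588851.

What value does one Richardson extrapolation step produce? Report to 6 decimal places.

0.910986

Leading term ∝ h^1; use weight 2 = 2^1.
A(h/2) − A(h) = 0.8954588851 − 0.8799313472 = 0.0155275379
Correction (A(h/2) − A(h))/(2 − 1) = 0.0155275379/1 = 0.0155275379
R = 0.8954588851 + 0.0155275379 = 0.9109864230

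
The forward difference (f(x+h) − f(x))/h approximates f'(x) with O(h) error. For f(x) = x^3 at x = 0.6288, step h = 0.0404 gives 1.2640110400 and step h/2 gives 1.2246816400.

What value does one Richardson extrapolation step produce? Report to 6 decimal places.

1.185352

r = 1, so 2^r = 2.
Numerator 2 × A(h/2) − A(h) = 2 × 1.2246816400 − 1.2640110400 = 1.1853522400
Divide by 2^1 − 1 = 1.
(2 × 1.2246816400 − 1.2640110400)/(2 − 1) = 1.1853522400
Shift from A(h/2): −0.0393294000.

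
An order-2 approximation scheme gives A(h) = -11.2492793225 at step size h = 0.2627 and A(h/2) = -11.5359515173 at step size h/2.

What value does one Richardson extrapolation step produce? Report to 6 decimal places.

Method order is 2; weight 2^2 = 4.
4*(-11.5359515173) = -46.1438060692; (-46.1438060692) − (-11.2492793225) = -34.8945267467
Divide by 2^2 − 1 = 3.
(4*(-11.5359515173) − (-11.2492793225))/(4 − 1) = -11.6315089156

-11.631509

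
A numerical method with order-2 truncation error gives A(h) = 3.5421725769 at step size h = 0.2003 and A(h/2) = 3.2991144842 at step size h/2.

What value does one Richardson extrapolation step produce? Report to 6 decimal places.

3.218095

The method has order 2: 2^2 = 4.
Numerator 4×A(h/2) − A(h) = 4×3.2991144842 − 3.5421725769 = 9.6542853599
9.6542853599 ÷ 3 = 3.2180951200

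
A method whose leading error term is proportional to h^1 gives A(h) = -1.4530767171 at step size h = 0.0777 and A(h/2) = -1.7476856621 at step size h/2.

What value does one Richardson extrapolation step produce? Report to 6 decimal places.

-2.042295

Error is O(h^1); halving h shrinks it by 2^1 = 2.
2×(-1.7476856621) = -3.4953713242; subtract (-1.4530767171) → -2.0422946071
R = (-2.0422946071)/1 = -2.0422946071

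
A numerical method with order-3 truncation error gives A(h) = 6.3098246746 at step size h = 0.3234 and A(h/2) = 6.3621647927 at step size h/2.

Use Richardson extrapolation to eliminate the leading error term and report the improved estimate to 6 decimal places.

The method has order 3: 2^3 = 8.
Top: 8(6.3621647927) − (6.3098246746) = 44.5874936670
(8 × 6.3621647927 − 6.3098246746)/(8 − 1) = 6.3696419524

6.369642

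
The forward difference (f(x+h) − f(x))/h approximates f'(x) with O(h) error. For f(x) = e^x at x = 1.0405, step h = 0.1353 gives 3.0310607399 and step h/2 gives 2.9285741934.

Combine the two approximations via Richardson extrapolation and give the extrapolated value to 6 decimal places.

2.826088

Method order is 1; weight 2^1 = 2.
Numerator 2×A(h/2) − A(h) = 2×2.9285741934 − 3.0310607399 = 2.8260876469
Divide by 2^1 − 1 = 1.
R = 2.8260876469/1 = 2.8260876469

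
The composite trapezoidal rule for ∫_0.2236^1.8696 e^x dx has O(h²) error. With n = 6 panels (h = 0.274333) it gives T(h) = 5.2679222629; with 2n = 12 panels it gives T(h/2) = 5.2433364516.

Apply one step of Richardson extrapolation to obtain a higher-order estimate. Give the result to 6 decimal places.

5.235141

r = 2: numerator weight 4, denominator 3.
Top: 4(5.2433364516) − (5.2679222629) = 15.7054235435
Denominator 4 − 1 = 3.
15.7054235435 ÷ 3 = 5.2351411812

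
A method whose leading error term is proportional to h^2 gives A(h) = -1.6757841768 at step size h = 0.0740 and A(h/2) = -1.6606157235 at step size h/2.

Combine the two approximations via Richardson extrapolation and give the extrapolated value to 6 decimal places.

r = 2, so 2^r = 4.
Difference of the inputs: -1.6606157235 − (-1.6757841768) = 0.0151684533
Correction (A(h/2) − A(h))/(4 − 1) = 0.0151684533/3 = 0.0050561511
R = -1.6606157235 + 0.0050561511 = -1.6555595724
Shift from A(h/2): +0.0050561511.

-1.655560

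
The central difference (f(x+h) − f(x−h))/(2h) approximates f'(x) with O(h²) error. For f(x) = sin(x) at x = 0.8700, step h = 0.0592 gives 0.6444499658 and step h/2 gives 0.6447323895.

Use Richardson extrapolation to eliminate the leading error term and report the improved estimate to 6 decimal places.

The method has order 2: 2^2 = 4.
Difference of the inputs: 0.6447323895 − 0.6444499658 = 0.0002824237
Correction (A(h/2) − A(h))/(4 − 1) = 0.0002824237/3 = 0.0000941412
R = 0.6447323895 + 0.0000941412 = 0.6448265307
Correction |R − A(h/2)| = 9.414e-05; gap |A(h/2) − A(h)| = 2.824e-04.

0.644827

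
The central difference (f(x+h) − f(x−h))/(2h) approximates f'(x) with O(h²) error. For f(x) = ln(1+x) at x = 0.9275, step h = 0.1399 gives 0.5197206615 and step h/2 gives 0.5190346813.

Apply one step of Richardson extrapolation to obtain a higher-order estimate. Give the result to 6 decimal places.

0.518806

r = 2, so 2^r = 4.
A(h/2) − A(h) = 0.5190346813 − 0.5197206615 = -0.0006859802
Divide by 2^2 − 1 = 3: (-0.0006859802)/3 = -0.0002286601
R = A(h/2) + (A(h/2) − A(h))/3 = 0.5190346813 − 0.0002286601 = 0.5188060212
Gap between inputs: 6.860e-04; correction applied: −0.0002286601.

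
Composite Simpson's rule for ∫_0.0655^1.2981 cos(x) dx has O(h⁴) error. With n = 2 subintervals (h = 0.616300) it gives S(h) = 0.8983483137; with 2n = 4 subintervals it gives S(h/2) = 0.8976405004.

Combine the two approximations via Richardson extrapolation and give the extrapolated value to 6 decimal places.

The method has order 4: 2^4 = 16.
Weighted: 14.3622480064 − 0.8983483137 = 13.4638996927
Divide by 2^4 − 1 = 15.
(16*0.8976405004 − 0.8983483137)/(16 − 1) = 0.8975933128
Shift from A(h/2): −0.0000471876.

0.897593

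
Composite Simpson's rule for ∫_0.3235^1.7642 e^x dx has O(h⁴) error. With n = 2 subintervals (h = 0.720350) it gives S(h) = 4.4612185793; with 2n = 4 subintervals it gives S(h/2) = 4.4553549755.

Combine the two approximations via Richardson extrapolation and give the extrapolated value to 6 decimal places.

4.454964

Order 4 gives 2^r = 16 and 2^r − 1 = 15.
2^4×A(h/2) = 71.2856796080; minus A(h) gives 66.8244610287.
66.8244610287 ÷ 15 = 4.4549640686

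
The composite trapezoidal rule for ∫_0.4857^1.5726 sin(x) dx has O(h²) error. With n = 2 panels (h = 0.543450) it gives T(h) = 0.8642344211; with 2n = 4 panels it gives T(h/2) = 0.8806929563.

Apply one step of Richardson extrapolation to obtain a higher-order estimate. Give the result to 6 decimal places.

r = 2, so 2^r = 4.
Weighted: 3.5227718252 − 0.8642344211 = 2.6585374041
Denominator 4 − 1 = 3.
Result: 0.8861791347
Correction |R − A(h/2)| = 5.486e-03; gap |A(h/2) − A(h)| = 1.646e-02.

0.886179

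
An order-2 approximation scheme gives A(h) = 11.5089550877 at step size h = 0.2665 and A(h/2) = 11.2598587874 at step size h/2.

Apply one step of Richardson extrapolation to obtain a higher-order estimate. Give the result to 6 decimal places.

11.176827

The method has order 2: 2^2 = 4.
Weighted: 45.0394351496 − 11.5089550877 = 33.5304800619
Divide by 2^2 − 1 = 3.
R = 33.5304800619/3 = 11.1768266873
Shift from A(h/2): −0.0830321001.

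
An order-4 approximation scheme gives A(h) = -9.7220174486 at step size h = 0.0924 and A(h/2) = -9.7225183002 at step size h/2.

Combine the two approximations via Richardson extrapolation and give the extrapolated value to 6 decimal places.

r = 4: numerator weight 16, denominator 15.
Top: 16(-9.7225183002) − (-9.7220174486) = -145.8382753546
Denominator 16 − 1 = 15.
R = (-145.8382753546)/15 = -9.7225516903
Correction |R − A(h/2)| = 3.339e-05; gap |A(h/2) − A(h)| = 5.009e-04.

-9.722552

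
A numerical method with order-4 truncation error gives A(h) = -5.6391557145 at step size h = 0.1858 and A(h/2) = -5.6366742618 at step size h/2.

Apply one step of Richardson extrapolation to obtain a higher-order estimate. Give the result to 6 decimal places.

Method order is 4; weight 2^4 = 16.
16×(-5.6366742618) = -90.1867881888; subtract (-5.6391557145) → -84.5476324743
R = (-84.5476324743)/15 = -5.6365088316
Shift from A(h/2): +0.0001654302.

-5.636509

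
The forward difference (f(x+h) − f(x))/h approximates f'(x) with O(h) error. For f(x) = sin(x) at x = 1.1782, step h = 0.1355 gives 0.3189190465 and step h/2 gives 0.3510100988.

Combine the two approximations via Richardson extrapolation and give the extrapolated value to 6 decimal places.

Method order is 1; weight 2^1 = 2.
2^1*A(h/2) = 0.7020201976; minus A(h) gives 0.3831011511.
Divide by 2^1 − 1 = 1.
Extrapolated: 0.3831011511 / 1 = 0.3831011511

0.383101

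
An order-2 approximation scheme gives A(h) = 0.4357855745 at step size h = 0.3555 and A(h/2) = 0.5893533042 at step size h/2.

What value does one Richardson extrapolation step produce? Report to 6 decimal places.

0.640543

Method order is 2; weight 2^2 = 4.
Top: 4(0.5893533042) − (0.4357855745) = 1.9216276423
(4*0.5893533042 − 0.4357855745)/(4 − 1) = 0.6405425474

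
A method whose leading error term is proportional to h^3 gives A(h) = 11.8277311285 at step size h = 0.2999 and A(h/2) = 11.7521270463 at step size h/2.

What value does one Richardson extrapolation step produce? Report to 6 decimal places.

11.741326

Order 3 gives 2^r = 8 and 2^r − 1 = 7.
Top: 8(11.7521270463) − (11.8277311285) = 82.1892852419
Extrapolated: 82.1892852419 / 7 = 11.7413264631
Correction |R − A(h/2)| = 1.080e-02; gap |A(h/2) − A(h)| = 7.560e-02.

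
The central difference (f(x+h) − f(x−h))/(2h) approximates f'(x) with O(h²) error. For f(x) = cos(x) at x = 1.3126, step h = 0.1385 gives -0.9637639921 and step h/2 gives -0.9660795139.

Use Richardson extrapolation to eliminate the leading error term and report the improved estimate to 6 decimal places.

-0.966851

Leading term ∝ h^2; use weight 4 = 2^2.
Difference of the inputs: -0.9660795139 − (-0.9637639921) = -0.0023155218
Correction (A(h/2) − A(h))/(4 − 1) = (-0.0023155218)/3 = -0.0007718406
R = A(h/2) + (A(h/2) − A(h))/3 = -0.9660795139 − 0.0007718406 = -0.9668513545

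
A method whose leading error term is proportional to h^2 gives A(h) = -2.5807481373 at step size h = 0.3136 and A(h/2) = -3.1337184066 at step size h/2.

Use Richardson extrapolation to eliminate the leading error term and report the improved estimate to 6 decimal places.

-3.318042

r = 2: numerator weight 4, denominator 3.
2^2×A(h/2) = -12.5348736264; minus A(h) gives -9.9541254891.
Divide by 2^2 − 1 = 3.
So the Richardson estimate is -3.3180418297.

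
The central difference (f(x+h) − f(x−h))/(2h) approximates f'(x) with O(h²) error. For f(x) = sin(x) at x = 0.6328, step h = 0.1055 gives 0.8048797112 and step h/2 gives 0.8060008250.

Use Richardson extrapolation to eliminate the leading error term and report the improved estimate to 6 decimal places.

0.806375

Error is O(h^2); halving h shrinks it by 2^2 = 4.
Weighted: 3.2240033000 − 0.8048797112 = 2.4191235888
Divide by 2^2 − 1 = 3.
So the Richardson estimate is 0.8063745296.
Correction |R − A(h/2)| = 3.737e-04; gap |A(h/2) − A(h)| = 1.121e-03.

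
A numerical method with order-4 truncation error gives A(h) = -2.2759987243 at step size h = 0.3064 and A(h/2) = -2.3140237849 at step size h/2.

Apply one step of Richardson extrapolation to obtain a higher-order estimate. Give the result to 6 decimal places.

-2.316559

Leading term ∝ h^4; use weight 16 = 2^4.
16×(-2.3140237849) = -37.0243805584; (-37.0243805584) − (-2.2759987243) = -34.7483818341
Divide by 2^4 − 1 = 15.
So the Richardson estimate is -2.3165587889.
Gap between inputs: 3.803e-02; correction applied: −0.0025350040.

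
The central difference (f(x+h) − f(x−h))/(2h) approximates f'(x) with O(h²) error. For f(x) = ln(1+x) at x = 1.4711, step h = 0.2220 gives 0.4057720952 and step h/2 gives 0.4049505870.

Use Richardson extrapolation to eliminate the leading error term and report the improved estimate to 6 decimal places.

Order 2 gives 2^r = 4 and 2^r − 1 = 3.
A(h/2) − A(h) = 0.4049505870 − 0.4057720952 = -0.0008215082
Divide by 2^2 − 1 = 3: (-0.0008215082)/3 = -0.0002738361
R = 0.4049505870 − 0.0002738361 = 0.4046767509

0.404677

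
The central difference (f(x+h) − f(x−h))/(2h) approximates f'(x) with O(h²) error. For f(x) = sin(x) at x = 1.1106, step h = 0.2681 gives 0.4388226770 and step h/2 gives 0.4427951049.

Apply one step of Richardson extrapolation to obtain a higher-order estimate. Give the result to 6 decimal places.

0.444119

Order 2 gives 2^r = 4 and 2^r − 1 = 3.
Top: 4(0.4427951049) − (0.4388226770) = 1.3323577426
Divide by 2^2 − 1 = 3.
1.3323577426 ÷ 3 = 0.4441192475
Correction |R − A(h/2)| = 1.324e-03; gap |A(h/2) − A(h)| = 3.972e-03.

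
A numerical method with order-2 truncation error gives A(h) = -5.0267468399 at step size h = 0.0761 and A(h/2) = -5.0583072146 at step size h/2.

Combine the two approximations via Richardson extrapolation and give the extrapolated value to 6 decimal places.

Method order is 2; weight 2^2 = 4.
Difference of the inputs: -5.0583072146 − (-5.0267468399) = -0.0315603747
Divide by 2^2 − 1 = 3: (-0.0315603747)/3 = -0.0105201249
R = -5.0583072146 − 0.0105201249 = -5.0688273395

-5.068827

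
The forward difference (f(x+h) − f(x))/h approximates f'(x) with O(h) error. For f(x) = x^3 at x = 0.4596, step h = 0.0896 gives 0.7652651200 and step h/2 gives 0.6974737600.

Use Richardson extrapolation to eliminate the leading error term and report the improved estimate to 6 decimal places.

Leading term ∝ h^1; use weight 2 = 2^1.
2*0.6974737600 − 0.7652651200 = 0.6296824000
Divide by 2^1 − 1 = 1.
R = 0.6296824000/1 = 0.6296824000

0.629682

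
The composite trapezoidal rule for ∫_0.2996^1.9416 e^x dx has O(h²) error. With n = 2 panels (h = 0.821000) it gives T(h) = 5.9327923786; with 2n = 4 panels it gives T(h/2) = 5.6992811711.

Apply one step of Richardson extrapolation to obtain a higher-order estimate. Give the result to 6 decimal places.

5.621444

Method order is 2; weight 2^2 = 4.
Difference of the inputs: 5.6992811711 − 5.9327923786 = -0.2335112075
Divide by 2^2 − 1 = 3: (-0.2335112075)/3 = -0.0778370692
R = 5.6992811711 − 0.0778370692 = 5.6214441019
Gap between inputs: 2.335e-01; correction applied: −0.0778370692.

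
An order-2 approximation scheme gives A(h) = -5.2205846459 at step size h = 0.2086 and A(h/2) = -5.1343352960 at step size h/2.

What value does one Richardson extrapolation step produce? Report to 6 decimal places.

-5.105586

Order 2 gives 2^r = 4 and 2^r − 1 = 3.
A(h/2) − A(h) = -5.1343352960 − (-5.2205846459) = 0.0862493499
Divide by 2^2 − 1 = 3: 0.0862493499/3 = 0.0287497833
R = -5.1343352960 + 0.0287497833 = -5.1055855127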